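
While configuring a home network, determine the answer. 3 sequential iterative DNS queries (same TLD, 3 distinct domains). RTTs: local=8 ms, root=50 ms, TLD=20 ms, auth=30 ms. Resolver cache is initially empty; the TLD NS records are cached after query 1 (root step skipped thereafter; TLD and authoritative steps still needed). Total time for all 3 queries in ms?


Lookup 1 (cold cache): local + root + TLD + auth = 8 + 50 + 20 + 30 = 108 ms
Lookups 2..3 (TLD NS cached -> skip root; new domain -> still ask TLD and auth): local + TLD + auth = 8 + 20 + 30 = 58 ms each
Remaining 2 lookups: 2 * 58 = 116 ms
Total = 108 + 116 = 224 ms

224


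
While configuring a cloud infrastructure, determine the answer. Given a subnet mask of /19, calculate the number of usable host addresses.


Given: subnet mask /19
Host bits = 32 - 19 = 13
Total addresses = 2^13 = 8192
Usable hosts = 8192 - 2 (network + broadcast) = 8190

8190


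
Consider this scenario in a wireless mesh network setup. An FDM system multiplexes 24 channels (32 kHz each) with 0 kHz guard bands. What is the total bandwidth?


Given: 24 channels, 32 kHz each, guard = 0 kHz
Channel bandwidth = 24 * 32 = 768 kHz
Guard bands = 23 gaps * 0 kHz = 0 kHz
Total = 768 + 0 = 768 kHz

768


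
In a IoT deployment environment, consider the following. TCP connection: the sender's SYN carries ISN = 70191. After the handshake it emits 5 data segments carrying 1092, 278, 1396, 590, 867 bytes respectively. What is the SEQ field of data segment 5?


The SYN occupies sequence number ISN = 70191, so the first data byte is ISN + 1 = 70192.
SEQ of data segment i = (ISN + 1) + sum of payload sizes of segments 1..i-1.
Segment 1: SEQ = 70192, payload = 1092 bytes
Segment 2: SEQ = 71284, payload = 278 bytes
Segment 3: SEQ = 71562, payload = 1396 bytes
Segment 4: SEQ = 72958, payload = 590 bytes
Segment 5: SEQ = 73548, payload = 867 bytes
SEQ of segment 5 = 70192 + 1092 + 278 + 1396 + 590 = 73548

73548


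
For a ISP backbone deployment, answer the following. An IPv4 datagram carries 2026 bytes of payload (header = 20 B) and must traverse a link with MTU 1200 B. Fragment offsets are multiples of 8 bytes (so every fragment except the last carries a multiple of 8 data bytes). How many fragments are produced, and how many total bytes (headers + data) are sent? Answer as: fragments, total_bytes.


Max data per non-final fragment = floor((MTU - header)/8)*8 = floor((1200 - 20)/8)*8 = floor(1180/8)*8 = 1176 B
Final fragment needs no 8-byte alignment: it can carry up to MTU - header = 1180 B
Non-final fragments needed = ceil((payload - 1180) / 1176) = ceil(846/1176) = ceil(0.7194) = 1
Number of fragments = 1 + 1 = 2
Fragment sizes (data): 1 * 1176 B + 850 B (last, 850 <= 1180 OK)
Total bytes sent = payload + n_frags * header = 2026 + 2*20 = 2026 + 40 = 2066 B

2, 2066


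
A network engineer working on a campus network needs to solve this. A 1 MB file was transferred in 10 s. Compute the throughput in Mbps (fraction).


Given: file = 1 MB, time = 10 s
File in Mb = 1 * 8 = 8 Mb
Throughput = 8 / 10 Mbps
Throughput = 4/5 Mbps

4/5


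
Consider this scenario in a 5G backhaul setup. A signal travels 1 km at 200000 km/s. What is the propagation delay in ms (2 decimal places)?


Given: distance = 1 km, speed = 200000 km/s
Delay = distance / speed = 1 / 200000 seconds
Delay in ms = 1 * 1000 / 200000
Delay = 0.0050 ms
Rounded to 2 dp = 0.01 ms

0.01


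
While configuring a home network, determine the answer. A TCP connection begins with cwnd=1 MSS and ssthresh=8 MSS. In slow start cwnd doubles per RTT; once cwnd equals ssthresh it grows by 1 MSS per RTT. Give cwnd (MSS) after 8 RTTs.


RTT 0: cwnd = 1 MSS (initial)
RTT 1: cwnd = 2 MSS (slow start, doubled)
RTT 2: cwnd = 4 MSS (slow start, doubled)
RTT 3: cwnd = 8 MSS (slow start, doubled)
RTT 4: cwnd = 9 MSS (congestion avoidance, +1)
RTT 5: cwnd = 10 MSS (congestion avoidance, +1)
RTT 6: cwnd = 11 MSS (congestion avoidance, +1)
RTT 7: cwnd = 12 MSS (congestion avoidance, +1)
RTT 8: cwnd = 13 MSS (congestion avoidance, +1)

13


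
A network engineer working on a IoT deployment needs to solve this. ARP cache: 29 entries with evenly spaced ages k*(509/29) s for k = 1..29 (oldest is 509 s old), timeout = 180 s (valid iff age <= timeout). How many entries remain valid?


Ages are k * 509/29 s for k = 1..29 (spacing = 17.5517 s).
Entry k is valid iff k * 509/29 <= 180 iff k <= 29 * 180 / 509 = 10.2554
n_valid = floor(10.2554) = 10
(n_stale = 29 - 10 = 19)

10


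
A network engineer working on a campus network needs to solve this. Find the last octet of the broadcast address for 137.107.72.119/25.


Given: IP = 137.107.72.119, prefix = /25
Host bits = 32 - 25 = 7
Network last octet = 119 AND mask = 0
Host part size = 2^7 - 1 = 127
Broadcast last octet = 0 OR 127 = 127

127


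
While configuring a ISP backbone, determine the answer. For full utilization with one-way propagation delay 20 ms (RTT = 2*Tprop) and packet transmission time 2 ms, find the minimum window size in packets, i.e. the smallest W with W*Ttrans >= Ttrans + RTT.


Given: Ttrans = 2 ms, RTT = 40 ms (= 2 * Tprop, Tprop = 20 ms)
Time until first ACK returns = Ttrans + RTT = 2 + 40 = 42 ms
Need W * Ttrans >= Ttrans + RTT  ->  W >= (Ttrans + RTT) / Ttrans
(Ttrans + RTT) / Ttrans = 42 / 2 = 21
W_min = ceil(21) = 21

21


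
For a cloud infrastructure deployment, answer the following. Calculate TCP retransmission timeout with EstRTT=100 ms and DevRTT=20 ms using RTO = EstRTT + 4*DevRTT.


Given: EstRTT = 100 ms, DevRTT = 20 ms
Timeout = EstRTT + 4 * DevRTT
4 * DevRTT = 4 * 20 = 80
Timeout = 100 + 80 = 180 ms

180


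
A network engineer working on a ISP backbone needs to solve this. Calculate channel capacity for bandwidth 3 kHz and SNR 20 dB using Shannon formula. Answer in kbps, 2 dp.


Given: B = 3 kHz, SNR = 20 dB
SNR linear = 10^(20/10) = 100
1 + SNR = 101
log2(101) = 6.6582114828
C = 3 * 1000 * 6.6582114828 = 19974.6344 bps
C = 19.974634 kbps -> 19.97 kbps (2 dp)

19.97


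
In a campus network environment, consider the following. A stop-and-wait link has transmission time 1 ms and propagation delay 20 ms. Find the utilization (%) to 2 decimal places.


Given: Ttrans = 1 ms, Tprop = 20 ms
RTT = 2 * Tprop = 2 * 20 = 40 ms
U = Ttrans / (Ttrans + RTT)
U = 1 / (1 + 40)
U = 1 / 41 = 0.02439
U% = 2.44%

2.44


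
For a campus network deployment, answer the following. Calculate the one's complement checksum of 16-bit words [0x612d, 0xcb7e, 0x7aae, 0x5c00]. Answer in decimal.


Given words: [0x612d, 0xcb7e, 0x7aae, 0x5c00]
Step 1: Sum all words
Raw sum = 24877 + 52094 + 31406 + 23552 = 131929
Step 2: Fold carry: (857 + 2) = 859
One's complement = ~859 & 0xFFFF = 64676

64676


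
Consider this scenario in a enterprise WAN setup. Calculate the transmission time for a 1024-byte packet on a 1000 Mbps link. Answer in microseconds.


Given: packet = 1024 bytes, bandwidth = 1000 Mbps
Packet in bits = 1024 * 8 = 8192 bits
Bandwidth = 1000 * 10^6 = 1000000000 bps
Time = 8192 / 1000000000 seconds
Time in us = 8192 * 10^6 / 1000000000 = 8.192

8.192


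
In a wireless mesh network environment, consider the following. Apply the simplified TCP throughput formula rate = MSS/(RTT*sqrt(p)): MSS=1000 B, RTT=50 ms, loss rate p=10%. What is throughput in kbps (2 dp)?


Given: MSS = 1000 bytes, RTT = 50 ms, loss = 10%
RTT in seconds = 50 / 1000 = 0.05
Loss rate = 10% = 0.1
sqrt(loss) = sqrt(0.1) = 0.316227766017
Throughput (bytes/s) = 1000 / (0.05 * 0.316227766017) = 63245.5532
Throughput (kbps) = 63245.5532 * 8 / 1000 = 505.964426 -> 505.96 kbps (2 dp)

505.96


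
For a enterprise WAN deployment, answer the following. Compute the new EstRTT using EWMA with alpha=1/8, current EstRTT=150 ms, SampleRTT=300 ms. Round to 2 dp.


Given: EstRTT = 150 ms, SampleRTT = 300 ms, alpha = 1/8
New EstRTT = (1 - alpha) * EstRTT + alpha * SampleRTT
(7/8) * 150 = 131.25
(1/8) * 300 = 37.5
New EstRTT = 131.25 + 37.5 = 168.75 ms -> 168.75 ms (2 dp)

168.75


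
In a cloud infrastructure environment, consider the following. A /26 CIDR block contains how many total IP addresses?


Given: CIDR prefix /26
Host bits = 32 - 26 = 6
Total addresses = 2^6 = 64

64


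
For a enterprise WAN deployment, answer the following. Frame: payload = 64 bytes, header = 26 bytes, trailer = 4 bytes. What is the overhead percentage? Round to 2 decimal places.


Given: payload = 64 B, header = 26 B, trailer = 4 B
Overhead bytes = header + trailer = 26 + 4 = 30
Total frame = payload + overhead = 64 + 30 = 94
Overhead % = 30 / 94 * 100 = 31.9149% -> 31.91% (2 dp)

31.91


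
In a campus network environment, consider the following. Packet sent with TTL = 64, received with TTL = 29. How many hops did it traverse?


Given: initial TTL = 64, received TTL = 29
Hops = initial TTL - received TTL
Hops = 64 - 29 = 35

35


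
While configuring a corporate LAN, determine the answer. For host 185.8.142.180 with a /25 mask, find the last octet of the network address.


Given: IP = 185.8.142.180, prefix = /25
Subnet mask = 255.255.255.128
Last octet of IP: 180
Last octet of mask: 128
Network last octet = 180 AND 128 = 128

128


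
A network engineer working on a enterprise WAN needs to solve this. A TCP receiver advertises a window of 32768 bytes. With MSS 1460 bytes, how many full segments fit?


Given: RWND = 32768 bytes, MSS = 1460 bytes
Full segments = floor(RWND / MSS)
Full segments = floor(32768 / 1460)
Full segments = floor(22.4438) = 22

22


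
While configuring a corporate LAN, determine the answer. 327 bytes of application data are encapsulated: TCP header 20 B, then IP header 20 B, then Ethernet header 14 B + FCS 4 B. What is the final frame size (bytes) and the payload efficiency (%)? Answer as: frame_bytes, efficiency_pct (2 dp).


TCP segment = 327 + 20 = 347 B
IP packet = 347 + 20 = 367 B
Ethernet frame = 367 + 14 + 4 = 385 B
Efficiency = app / frame = 327 / 385 = 0.849351 = 84.9351% -> 84.94% (2 dp)

385, 84.94


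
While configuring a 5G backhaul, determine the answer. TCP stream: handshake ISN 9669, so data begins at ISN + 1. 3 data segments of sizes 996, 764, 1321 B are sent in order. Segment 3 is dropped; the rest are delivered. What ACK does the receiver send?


SYN uses sequence number 9669; first data byte = ISN + 1 = 9670.
Segment 1: SEQ = 9670, len = 996 B, covers [9670, 10665]
Segment 2: SEQ = 10666, len = 764 B, covers [10666, 11429]
Segment 3: SEQ = 11430, len = 1321 B, covers [11430, 12750] [LOST]
In-order data received: bytes [9670, 11429] (segments 1..2).
Segment 3 missing -> gap begins at byte 11430.
Cumulative ACK = next expected in-order byte = 9670 + 996 + 764 = 11430

11430


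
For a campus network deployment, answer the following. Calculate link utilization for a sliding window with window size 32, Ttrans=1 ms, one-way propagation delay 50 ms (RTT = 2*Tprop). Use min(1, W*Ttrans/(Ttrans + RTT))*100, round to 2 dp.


Given: W = 32, Ttrans = 1 ms, RTT = 100 ms (= 2 * Tprop, Tprop = 50 ms)
Cycle time = Ttrans + RTT = 1 + 100 = 101 ms (first packet sent until its ACK returns)
W * Ttrans = 32 * 1 = 32 ms of sending per cycle
W * Ttrans / (Ttrans + RTT) = 32 / 101 = 0.316832
U = min(1, 0.316832) = 0.316832
U% = 31.68%

31.68


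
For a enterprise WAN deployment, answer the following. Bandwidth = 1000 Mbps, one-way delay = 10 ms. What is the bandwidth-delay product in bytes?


Given: bandwidth = 1000 Mbps, delay = 10 ms
BDP in bits = 1000 * 10^6 * 10 / 1000
BDP in bits = 10000000
BDP in bytes = 10000000 / 8 = 1250000

1250000


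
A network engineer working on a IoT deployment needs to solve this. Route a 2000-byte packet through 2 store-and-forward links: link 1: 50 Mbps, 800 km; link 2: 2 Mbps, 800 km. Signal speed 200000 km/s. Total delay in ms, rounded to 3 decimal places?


Packet = 2000 bytes = 16000 bits. Store-and-forward: sum (t_trans + t_prop) per link.
Link 1: t_trans = 16000/(50*10^6) s = 0.3200 ms; t_prop = 800/200000 s = 4.0000 ms; subtotal = 4.3200 ms
Link 2: t_trans = 16000/(2*10^6) s = 8.0000 ms; t_prop = 800/200000 s = 4.0000 ms; subtotal = 12.0000 ms
End-to-end = 4.3200 + 12.0000 = 16.3200 ms -> 16.320 ms (3 dp)

16.320


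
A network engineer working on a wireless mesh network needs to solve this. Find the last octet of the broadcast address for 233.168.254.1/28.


Given: IP = 233.168.254.1, prefix = /28
Host bits = 32 - 28 = 4
Network last octet = 1 AND mask = 0
Host part size = 2^4 - 1 = 15
Broadcast last octet = 0 OR 15 = 15

15


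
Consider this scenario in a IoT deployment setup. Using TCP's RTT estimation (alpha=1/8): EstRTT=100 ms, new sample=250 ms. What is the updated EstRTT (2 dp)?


Given: EstRTT = 100 ms, SampleRTT = 250 ms, alpha = 1/8
New EstRTT = (1 - alpha) * EstRTT + alpha * SampleRTT
(7/8) * 100 = 87.5
(1/8) * 250 = 31.25
New EstRTT = 87.5 + 31.25 = 118.75 ms -> 118.75 ms (2 dp)

118.75


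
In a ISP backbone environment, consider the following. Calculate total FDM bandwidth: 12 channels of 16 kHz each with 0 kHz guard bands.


Given: 12 channels, 16 kHz each, guard = 0 kHz
Channel bandwidth = 12 * 16 = 192 kHz
Guard bands = 11 gaps * 0 kHz = 0 kHz
Total = 192 + 0 = 192 kHz

192


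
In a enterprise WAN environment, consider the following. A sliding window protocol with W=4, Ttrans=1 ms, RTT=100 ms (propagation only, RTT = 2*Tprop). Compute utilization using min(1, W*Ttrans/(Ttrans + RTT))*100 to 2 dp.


Given: W = 4, Ttrans = 1 ms, RTT = 100 ms (= 2 * Tprop, Tprop = 50 ms)
Cycle time = Ttrans + RTT = 1 + 100 = 101 ms (first packet sent until its ACK returns)
W * Ttrans = 4 * 1 = 4 ms of sending per cycle
W * Ttrans / (Ttrans + RTT) = 4 / 101 = 0.039604
U = min(1, 0.039604) = 0.039604
U% = 3.96%

3.96


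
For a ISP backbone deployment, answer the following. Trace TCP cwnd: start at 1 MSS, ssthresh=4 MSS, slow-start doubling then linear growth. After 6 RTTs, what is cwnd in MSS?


RTT 0: cwnd = 1 MSS (initial)
RTT 1: cwnd = 2 MSS (slow start, doubled)
RTT 2: cwnd = 4 MSS (slow start, doubled)
RTT 3: cwnd = 5 MSS (congestion avoidance, +1)
RTT 4: cwnd = 6 MSS (congestion avoidance, +1)
RTT 5: cwnd = 7 MSS (congestion avoidance, +1)
RTT 6: cwnd = 8 MSS (congestion avoidance, +1)

8


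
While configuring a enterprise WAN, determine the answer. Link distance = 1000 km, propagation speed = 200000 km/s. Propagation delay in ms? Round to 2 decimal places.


Given: distance = 1000 km, speed = 200000 km/s
Delay = distance / speed = 1000 / 200000 seconds
Delay in ms = 1000 * 1000 / 200000
Delay = 5.0000 ms
Rounded to 2 dp = 5.00 ms

5.00


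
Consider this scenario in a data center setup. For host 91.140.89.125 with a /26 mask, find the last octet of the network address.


Given: IP = 91.140.89.125, prefix = /26
Subnet mask = 255.255.255.192
Last octet of IP: 125
Last octet of mask: 192
Network last octet = 125 AND 192 = 64

64


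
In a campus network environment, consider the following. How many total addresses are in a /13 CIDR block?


Given: CIDR prefix /13
Host bits = 32 - 13 = 19
Total addresses = 2^19 = 524288

524288


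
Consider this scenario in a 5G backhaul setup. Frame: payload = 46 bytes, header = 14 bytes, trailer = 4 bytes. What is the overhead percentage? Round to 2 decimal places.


Given: payload = 46 B, header = 14 B, trailer = 4 B
Overhead bytes = header + trailer = 14 + 4 = 18
Total frame = payload + overhead = 46 + 18 = 64
Overhead % = 18 / 64 * 100 = 28.1250% -> 28.13% (2 dp)

28.13


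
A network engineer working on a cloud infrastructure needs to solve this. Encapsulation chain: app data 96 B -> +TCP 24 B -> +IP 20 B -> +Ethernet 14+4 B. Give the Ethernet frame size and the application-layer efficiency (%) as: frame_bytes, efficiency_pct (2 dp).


TCP segment = 96 + 24 = 120 B
IP packet = 120 + 20 = 140 B
Ethernet frame = 140 + 14 + 4 = 158 B
Efficiency = app / frame = 96 / 158 = 0.607595 = 60.7595% -> 60.76% (2 dp)

158, 60.76


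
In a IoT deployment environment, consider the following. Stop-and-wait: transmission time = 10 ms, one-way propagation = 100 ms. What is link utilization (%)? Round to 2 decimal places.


Given: Ttrans = 10 ms, Tprop = 100 ms
RTT = 2 * Tprop = 2 * 100 = 200 ms
U = Ttrans / (Ttrans + RTT)
U = 10 / (10 + 200)
U = 10 / 210 = 0.047619
U% = 4.76%

4.76


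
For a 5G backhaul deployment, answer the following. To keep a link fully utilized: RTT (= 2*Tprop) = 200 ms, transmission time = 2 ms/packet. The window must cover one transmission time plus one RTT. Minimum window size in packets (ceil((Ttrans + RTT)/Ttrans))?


Given: Ttrans = 2 ms, RTT = 200 ms (= 2 * Tprop, Tprop = 100 ms)
Time until first ACK returns = Ttrans + RTT = 2 + 200 = 202 ms
Need W * Ttrans >= Ttrans + RTT  ->  W >= (Ttrans + RTT) / Ttrans
(Ttrans + RTT) / Ttrans = 202 / 2 = 101
W_min = ceil(101) = 101

101


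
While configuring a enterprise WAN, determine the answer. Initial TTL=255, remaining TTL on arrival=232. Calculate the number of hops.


Given: initial TTL = 255, received TTL = 232
Hops = initial TTL - received TTL
Hops = 255 - 232 = 23

23


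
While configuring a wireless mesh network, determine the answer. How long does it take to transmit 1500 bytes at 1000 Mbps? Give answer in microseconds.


Given: packet = 1500 bytes, bandwidth = 1000 Mbps
Packet in bits = 1500 * 8 = 12000 bits
Bandwidth = 1000 * 10^6 = 1000000000 bps
Time = 12000 / 1000000000 seconds
Time in us = 12000 * 10^6 / 1000000000 = 12

12


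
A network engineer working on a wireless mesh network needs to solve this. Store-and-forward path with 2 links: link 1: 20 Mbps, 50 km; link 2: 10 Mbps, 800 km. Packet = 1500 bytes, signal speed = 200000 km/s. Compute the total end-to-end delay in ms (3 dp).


Packet = 1500 bytes = 12000 bits. Store-and-forward: sum (t_trans + t_prop) per link.
Link 1: t_trans = 12000/(20*10^6) s = 0.6000 ms; t_prop = 50/200000 s = 0.2500 ms; subtotal = 0.8500 ms
Link 2: t_trans = 12000/(10*10^6) s = 1.2000 ms; t_prop = 800/200000 s = 4.0000 ms; subtotal = 5.2000 ms
End-to-end = 0.8500 + 5.2000 = 6.0500 ms -> 6.050 ms (3 dp)

6.050


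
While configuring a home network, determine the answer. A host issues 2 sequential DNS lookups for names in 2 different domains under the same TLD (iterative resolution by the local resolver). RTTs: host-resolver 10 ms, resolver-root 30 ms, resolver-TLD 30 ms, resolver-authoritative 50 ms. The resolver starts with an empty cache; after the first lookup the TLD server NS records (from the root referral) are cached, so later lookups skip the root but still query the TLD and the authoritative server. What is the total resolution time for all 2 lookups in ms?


Lookup 1 (cold cache): local + root + TLD + auth = 10 + 30 + 30 + 50 = 120 ms
Lookups 2..2 (TLD NS cached -> skip root; new domain -> still ask TLD and auth): local + TLD + auth = 10 + 30 + 50 = 90 ms each
Remaining 1 lookups: 1 * 90 = 90 ms
Total = 120 + 90 = 210 ms

210


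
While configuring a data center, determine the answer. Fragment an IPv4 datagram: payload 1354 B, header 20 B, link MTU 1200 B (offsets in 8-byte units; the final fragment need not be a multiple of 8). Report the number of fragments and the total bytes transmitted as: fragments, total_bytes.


Max data per non-final fragment = floor((MTU - header)/8)*8 = floor((1200 - 20)/8)*8 = floor(1180/8)*8 = 1176 B
Final fragment needs no 8-byte alignment: it can carry up to MTU - header = 1180 B
Non-final fragments needed = ceil((payload - 1180) / 1176) = ceil(174/1176) = ceil(0.1480) = 1
Number of fragments = 1 + 1 = 2
Fragment sizes (data): 1 * 1176 B + 178 B (last, 178 <= 1180 OK)
Total bytes sent = payload + n_frags * header = 1354 + 2*20 = 1354 + 40 = 1394 B

2, 1394


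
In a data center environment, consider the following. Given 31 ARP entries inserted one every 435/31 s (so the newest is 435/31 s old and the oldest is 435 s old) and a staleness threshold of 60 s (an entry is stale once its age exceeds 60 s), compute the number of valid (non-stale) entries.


Ages are k * 435/31 s for k = 1..31 (spacing = 14.0323 s).
Entry k is valid iff k * 435/31 <= 60 iff k <= 31 * 60 / 435 = 4.2759
n_valid = floor(4.2759) = 4
(n_stale = 31 - 4 = 27)

4


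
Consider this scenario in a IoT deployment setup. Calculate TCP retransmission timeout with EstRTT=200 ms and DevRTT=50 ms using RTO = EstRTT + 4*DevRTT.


Given: EstRTT = 200 ms, DevRTT = 50 ms
Timeout = EstRTT + 4 * DevRTT
4 * DevRTT = 4 * 50 = 200
Timeout = 200 + 200 = 400 ms

400


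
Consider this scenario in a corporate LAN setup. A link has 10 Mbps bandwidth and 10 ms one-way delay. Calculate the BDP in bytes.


Given: bandwidth = 10 Mbps, delay = 10 ms
BDP in bits = 10 * 10^6 * 10 / 1000
BDP in bits = 100000
BDP in bytes = 100000 / 8 = 12500

12500


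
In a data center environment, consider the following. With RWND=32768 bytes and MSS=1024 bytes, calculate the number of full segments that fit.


Given: RWND = 32768 bytes, MSS = 1024 bytes
Full segments = floor(RWND / MSS)
Full segments = floor(32768 / 1024)
Full segments = floor(32.0) = 32

32


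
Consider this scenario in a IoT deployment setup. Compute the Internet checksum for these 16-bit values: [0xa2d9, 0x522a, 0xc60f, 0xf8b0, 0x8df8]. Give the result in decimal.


Given words: [0xa2d9, 0x522a, 0xc60f, 0xf8b0, 0x8df8]
Step 1: Sum all words
Raw sum = 41689 + 21034 + 50703 + 63664 + 36344 = 213434
Step 2: Fold carry: (16826 + 3) = 16829
One's complement = ~16829 & 0xFFFF = 48706

48706


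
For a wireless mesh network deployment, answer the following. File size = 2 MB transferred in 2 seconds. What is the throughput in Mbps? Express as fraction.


Given: file = 2 MB, time = 2 s
File in Mb = 2 * 8 = 16 Mb
Throughput = 16 / 2 Mbps
Throughput = 8 Mbps

8


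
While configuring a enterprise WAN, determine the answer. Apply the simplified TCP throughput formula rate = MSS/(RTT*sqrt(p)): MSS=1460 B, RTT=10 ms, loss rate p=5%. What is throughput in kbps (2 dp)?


Given: MSS = 1460 bytes, RTT = 10 ms, loss = 5%
RTT in seconds = 10 / 1000 = 0.01
Loss rate = 5% = 0.05
sqrt(loss) = sqrt(0.05) = 0.223606797750
Throughput (bytes/s) = 1460 / (0.01 * 0.223606797750) = 652931.8494
Throughput (kbps) = 652931.8494 * 8 / 1000 = 5223.454795 -> 5223.45 kbps (2 dp)

5223.45


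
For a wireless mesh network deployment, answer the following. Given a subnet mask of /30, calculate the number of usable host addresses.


Given: subnet mask /30
Host bits = 32 - 30 = 2
Total addresses = 2^2 = 4
Usable hosts = 4 - 2 (network + broadcast) = 2

2


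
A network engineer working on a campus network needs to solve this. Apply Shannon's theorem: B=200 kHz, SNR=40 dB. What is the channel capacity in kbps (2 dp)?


Given: B = 200 kHz, SNR = 40 dB
SNR linear = 10^(40/10) = 10000
1 + SNR = 10001
log2(10001) = 13.2878566418
C = 200 * 1000 * 13.2878566418 = 2657571.3284 bps
C = 2657.571328 kbps -> 2657.57 kbps (2 dp)

2657.57


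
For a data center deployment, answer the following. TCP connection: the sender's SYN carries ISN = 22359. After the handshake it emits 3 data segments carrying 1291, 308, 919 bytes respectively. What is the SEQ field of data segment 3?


The SYN occupies sequence number ISN = 22359, so the first data byte is ISN + 1 = 22360.
SEQ of data segment i = (ISN + 1) + sum of payload sizes of segments 1..i-1.
Segment 1: SEQ = 22360, payload = 1291 bytes
Segment 2: SEQ = 23651, payload = 308 bytes
Segment 3: SEQ = 23959, payload = 919 bytes
SEQ of segment 3 = 22360 + 1291 + 308 = 23959

23959


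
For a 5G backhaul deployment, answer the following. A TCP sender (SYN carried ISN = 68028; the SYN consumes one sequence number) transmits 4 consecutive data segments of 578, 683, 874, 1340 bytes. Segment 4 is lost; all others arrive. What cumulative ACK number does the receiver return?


SYN uses sequence number 68028; first data byte = ISN + 1 = 68029.
Segment 1: SEQ = 68029, len = 578 B, covers [68029, 68606]
Segment 2: SEQ = 68607, len = 683 B, covers [68607, 69289]
Segment 3: SEQ = 69290, len = 874 B, covers [69290, 70163]
Segment 4: SEQ = 70164, len = 1340 B, covers [70164, 71503] [LOST]
In-order data received: bytes [68029, 70163] (segments 1..3).
Segment 4 missing -> gap begins at byte 70164.
Cumulative ACK = next expected in-order byte = 68029 + 578 + 683 + 874 = 70164

70164


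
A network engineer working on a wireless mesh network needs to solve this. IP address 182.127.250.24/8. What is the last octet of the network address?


Given: IP = 182.127.250.24, prefix = /8
Subnet mask = 255.0.0.0
Last octet of IP: 24
Last octet of mask: 0
Network last octet = 24 AND 0 = 0

0


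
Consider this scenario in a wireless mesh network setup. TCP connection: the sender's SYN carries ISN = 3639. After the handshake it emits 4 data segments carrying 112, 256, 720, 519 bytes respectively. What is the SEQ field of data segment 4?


The SYN occupies sequence number ISN = 3639, so the first data byte is ISN + 1 = 3640.
SEQ of data segment i = (ISN + 1) + sum of payload sizes of segments 1..i-1.
Segment 1: SEQ = 3640, payload = 112 bytes
Segment 2: SEQ = 3752, payload = 256 bytes
Segment 3: SEQ = 4008, payload = 720 bytes
Segment 4: SEQ = 4728, payload = 519 bytes
SEQ of segment 4 = 3640 + 112 + 256 + 720 = 4728

4728


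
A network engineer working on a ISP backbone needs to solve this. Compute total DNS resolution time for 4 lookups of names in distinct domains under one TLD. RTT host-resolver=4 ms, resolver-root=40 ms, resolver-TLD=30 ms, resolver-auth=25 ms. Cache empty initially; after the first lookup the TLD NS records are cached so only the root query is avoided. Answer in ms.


Lookup 1 (cold cache): local + root + TLD + auth = 4 + 40 + 30 + 25 = 99 ms
Lookups 2..4 (TLD NS cached -> skip root; new domain -> still ask TLD and auth): local + TLD + auth = 4 + 30 + 25 = 59 ms each
Remaining 3 lookups: 3 * 59 = 177 ms
Total = 99 + 177 = 276 ms

276


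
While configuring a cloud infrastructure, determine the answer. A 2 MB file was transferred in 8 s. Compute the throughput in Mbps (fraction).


Given: file = 2 MB, time = 8 s
File in Mb = 2 * 8 = 16 Mb
Throughput = 16 / 8 Mbps
Throughput = 2 Mbps

2


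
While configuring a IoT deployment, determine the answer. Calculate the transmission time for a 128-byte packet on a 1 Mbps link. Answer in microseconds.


Given: packet = 128 bytes, bandwidth = 1 Mbps
Packet in bits = 128 * 8 = 1024 bits
Bandwidth = 1 * 10^6 = 1000000 bps
Time = 1024 / 1000000 seconds
Time in us = 1024 * 10^6 / 1000000 = 1024

1024


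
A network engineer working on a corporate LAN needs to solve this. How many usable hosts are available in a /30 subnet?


Given: subnet mask /30
Host bits = 32 - 30 = 2
Total addresses = 2^2 = 4
Usable hosts = 4 - 2 (network + broadcast) = 2

2


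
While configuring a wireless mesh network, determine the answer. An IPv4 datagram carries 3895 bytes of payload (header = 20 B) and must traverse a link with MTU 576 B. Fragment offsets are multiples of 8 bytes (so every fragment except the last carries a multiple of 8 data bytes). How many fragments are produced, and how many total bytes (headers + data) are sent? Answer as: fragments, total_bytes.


Max data per non-final fragment = floor((MTU - header)/8)*8 = floor((576 - 20)/8)*8 = floor(556/8)*8 = 552 B
Final fragment needs no 8-byte alignment: it can carry up to MTU - header = 556 B
Non-final fragments needed = ceil((payload - 556) / 552) = ceil(3339/552) = ceil(6.0489) = 7
Number of fragments = 7 + 1 = 8
Fragment sizes (data): 7 * 552 B + 31 B (last, 31 <= 556 OK)
Total bytes sent = payload + n_frags * header = 3895 + 8*20 = 3895 + 160 = 4055 B

8, 4055


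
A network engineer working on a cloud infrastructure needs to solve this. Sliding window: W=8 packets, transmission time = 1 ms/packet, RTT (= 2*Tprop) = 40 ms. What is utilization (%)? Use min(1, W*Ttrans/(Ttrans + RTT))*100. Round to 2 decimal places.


Given: W = 8, Ttrans = 1 ms, RTT = 40 ms (= 2 * Tprop, Tprop = 20 ms)
Cycle time = Ttrans + RTT = 1 + 40 = 41 ms (first packet sent until its ACK returns)
W * Ttrans = 8 * 1 = 8 ms of sending per cycle
W * Ttrans / (Ttrans + RTT) = 8 / 41 = 0.195122
U = min(1, 0.195122) = 0.195122
U% = 19.51%

19.51


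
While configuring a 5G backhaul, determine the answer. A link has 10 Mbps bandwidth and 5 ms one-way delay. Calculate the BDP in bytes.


Given: bandwidth = 10 Mbps, delay = 5 ms
BDP in bits = 10 * 10^6 * 5 / 1000
BDP in bits = 50000
BDP in bytes = 50000 / 8 = 6250

6250


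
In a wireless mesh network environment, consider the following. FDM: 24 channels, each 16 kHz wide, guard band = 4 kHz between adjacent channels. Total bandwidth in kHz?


Given: 24 channels, 16 kHz each, guard = 4 kHz
Channel bandwidth = 24 * 16 = 384 kHz
Guard bands = 23 gaps * 4 kHz = 92 kHz
Total = 384 + 92 = 476 kHz

476


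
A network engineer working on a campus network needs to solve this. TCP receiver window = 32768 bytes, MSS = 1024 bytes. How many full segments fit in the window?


Given: RWND = 32768 bytes, MSS = 1024 bytes
Full segments = floor(RWND / MSS)
Full segments = floor(32768 / 1024)
Full segments = floor(32.0) = 32

32


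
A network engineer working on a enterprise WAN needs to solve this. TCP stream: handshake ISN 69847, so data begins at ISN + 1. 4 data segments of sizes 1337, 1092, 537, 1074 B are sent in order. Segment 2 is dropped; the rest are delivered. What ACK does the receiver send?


SYN uses sequence number 69847; first data byte = ISN + 1 = 69848.
Segment 1: SEQ = 69848, len = 1337 B, covers [69848, 71184]
Segment 2: SEQ = 71185, len = 1092 B, covers [71185, 72276] [LOST]
Segment 3: SEQ = 72277, len = 537 B, covers [72277, 72813]
Segment 4: SEQ = 72814, len = 1074 B, covers [72814, 73887]
In-order data received: bytes [69848, 71184] (segments 1..1).
Segment 2 missing -> gap begins at byte 71185; later segments buffered out of order.
Cumulative ACK = next expected in-order byte = 69848 + 1337 = 71185

71185


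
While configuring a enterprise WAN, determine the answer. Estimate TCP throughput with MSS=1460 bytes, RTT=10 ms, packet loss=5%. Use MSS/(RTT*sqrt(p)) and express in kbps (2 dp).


Given: MSS = 1460 bytes, RTT = 10 ms, loss = 5%
RTT in seconds = 10 / 1000 = 0.01
Loss rate = 5% = 0.05
sqrt(loss) = sqrt(0.05) = 0.223606797750
Throughput (bytes/s) = 1460 / (0.01 * 0.223606797750) = 652931.8494
Throughput (kbps) = 652931.8494 * 8 / 1000 = 5223.454795 -> 5223.45 kbps (2 dp)

5223.45


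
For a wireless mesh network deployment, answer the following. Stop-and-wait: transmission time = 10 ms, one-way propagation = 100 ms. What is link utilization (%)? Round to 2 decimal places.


Given: Ttrans = 10 ms, Tprop = 100 ms
RTT = 2 * Tprop = 2 * 100 = 200 ms
U = Ttrans / (Ttrans + RTT)
U = 10 / (10 + 200)
U = 10 / 210 = 0.047619
U% = 4.76%

4.76


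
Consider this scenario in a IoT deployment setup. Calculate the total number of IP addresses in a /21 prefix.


Given: CIDR prefix /21
Host bits = 32 - 21 = 11
Total addresses = 2^11 = 2048

2048


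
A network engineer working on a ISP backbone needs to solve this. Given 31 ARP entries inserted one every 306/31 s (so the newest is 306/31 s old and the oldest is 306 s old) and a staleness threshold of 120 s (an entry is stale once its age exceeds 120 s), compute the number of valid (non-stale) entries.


Ages are k * 306/31 s for k = 1..31 (spacing = 9.8710 s).
Entry k is valid iff k * 306/31 <= 120 iff k <= 31 * 120 / 306 = 12.1569
n_valid = floor(12.1569) = 12
(n_stale = 31 - 12 = 19)

12


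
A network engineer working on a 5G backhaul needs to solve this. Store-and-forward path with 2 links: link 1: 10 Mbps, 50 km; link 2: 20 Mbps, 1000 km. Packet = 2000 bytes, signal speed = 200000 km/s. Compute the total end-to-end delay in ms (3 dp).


Packet = 2000 bytes = 16000 bits. Store-and-forward: sum (t_trans + t_prop) per link.
Link 1: t_trans = 16000/(10*10^6) s = 1.6000 ms; t_prop = 50/200000 s = 0.2500 ms; subtotal = 1.8500 ms
Link 2: t_trans = 16000/(20*10^6) s = 0.8000 ms; t_prop = 1000/200000 s = 5.0000 ms; subtotal = 5.8000 ms
End-to-end = 1.8500 + 5.8000 = 7.6500 ms -> 7.650 ms (3 dp)

7.650


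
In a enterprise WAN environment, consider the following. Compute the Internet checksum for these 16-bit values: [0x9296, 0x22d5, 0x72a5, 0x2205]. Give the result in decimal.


Given words: [0x9296, 0x22d5, 0x72a5, 0x2205]
Step 1: Sum all words
Raw sum = 37526 + 8917 + 29349 + 8709 = 84501
Step 2: Fold carry: (18965 + 1) = 18966
One's complement = ~18966 & 0xFFFF = 46569

46569


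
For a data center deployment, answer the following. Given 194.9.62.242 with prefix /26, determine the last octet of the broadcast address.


Given: IP = 194.9.62.242, prefix = /26
Host bits = 32 - 26 = 6
Network last octet = 242 AND mask = 192
Host part size = 2^6 - 1 = 63
Broadcast last octet = 192 OR 63 = 255

255


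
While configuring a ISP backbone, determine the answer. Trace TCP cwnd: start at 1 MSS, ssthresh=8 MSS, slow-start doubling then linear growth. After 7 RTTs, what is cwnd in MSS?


RTT 0: cwnd = 1 MSS (initial)
RTT 1: cwnd = 2 MSS (slow start, doubled)
RTT 2: cwnd = 4 MSS (slow start, doubled)
RTT 3: cwnd = 8 MSS (slow start, doubled)
RTT 4: cwnd = 9 MSS (congestion avoidance, +1)
RTT 5: cwnd = 10 MSS (congestion avoidance, +1)
RTT 6: cwnd = 11 MSS (congestion avoidance, +1)
RTT 7: cwnd = 12 MSS (congestion avoidance, +1)

12


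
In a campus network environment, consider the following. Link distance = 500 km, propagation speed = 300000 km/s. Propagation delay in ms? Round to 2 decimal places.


Given: distance = 500 km, speed = 300000 km/s
Delay = distance / speed = 500 / 300000 seconds
Delay in ms = 500 * 1000 / 300000
Delay = 1.6667 ms
Rounded to 2 dp = 1.67 ms

1.67


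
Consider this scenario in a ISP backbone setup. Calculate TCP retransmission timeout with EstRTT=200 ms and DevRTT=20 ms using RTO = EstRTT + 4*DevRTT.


Given: EstRTT = 200 ms, DevRTT = 20 ms
Timeout = EstRTT + 4 * DevRTT
4 * DevRTT = 4 * 20 = 80
Timeout = 200 + 80 = 280 ms

280


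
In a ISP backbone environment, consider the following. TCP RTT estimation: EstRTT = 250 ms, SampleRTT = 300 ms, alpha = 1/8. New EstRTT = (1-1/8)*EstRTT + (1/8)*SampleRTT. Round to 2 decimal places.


Given: EstRTT = 250 ms, SampleRTT = 300 ms, alpha = 1/8
New EstRTT = (1 - alpha) * EstRTT + alpha * SampleRTT
(7/8) * 250 = 218.75
(1/8) * 300 = 37.5
New EstRTT = 218.75 + 37.5 = 256.25 ms -> 256.25 ms (2 dp)

256.25


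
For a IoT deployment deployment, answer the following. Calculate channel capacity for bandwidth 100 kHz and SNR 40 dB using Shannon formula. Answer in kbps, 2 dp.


Given: B = 100 kHz, SNR = 40 dB
SNR linear = 10^(40/10) = 10000
1 + SNR = 10001
log2(10001) = 13.2878566418
C = 100 * 1000 * 13.2878566418 = 1328785.6642 bps
C = 1328.785664 kbps -> 1328.79 kbps (2 dp)

1328.79


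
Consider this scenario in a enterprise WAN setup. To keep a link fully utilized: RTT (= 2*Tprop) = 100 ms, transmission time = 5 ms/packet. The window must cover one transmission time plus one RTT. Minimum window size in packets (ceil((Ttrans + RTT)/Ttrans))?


Given: Ttrans = 5 ms, RTT = 100 ms (= 2 * Tprop, Tprop = 50 ms)
Time until first ACK returns = Ttrans + RTT = 5 + 100 = 105 ms
Need W * Ttrans >= Ttrans + RTT  ->  W >= (Ttrans + RTT) / Ttrans
(Ttrans + RTT) / Ttrans = 105 / 5 = 21
W_min = ceil(21) = 21

21


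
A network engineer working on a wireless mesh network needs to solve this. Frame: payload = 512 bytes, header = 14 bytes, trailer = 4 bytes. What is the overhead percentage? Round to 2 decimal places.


Given: payload = 512 B, header = 14 B, trailer = 4 B
Overhead bytes = header + trailer = 14 + 4 = 18
Total frame = payload + overhead = 512 + 18 = 530
Overhead % = 18 / 530 * 100 = 3.3962% -> 3.40% (2 dp)

3.40


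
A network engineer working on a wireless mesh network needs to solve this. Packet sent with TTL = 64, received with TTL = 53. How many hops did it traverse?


Given: initial TTL = 64, received TTL = 53
Hops = initial TTL - received TTL
Hops = 64 - 53 = 11

11


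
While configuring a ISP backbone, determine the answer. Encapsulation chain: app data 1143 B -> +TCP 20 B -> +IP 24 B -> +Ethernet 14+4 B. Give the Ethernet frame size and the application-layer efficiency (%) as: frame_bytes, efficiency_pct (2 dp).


TCP segment = 1143 + 20 = 1163 B
IP packet = 1163 + 24 = 1187 B
Ethernet frame = 1187 + 14 + 4 = 1205 B
Efficiency = app / frame = 1143 / 1205 = 0.948548 = 94.8548% -> 94.85% (2 dp)

1205, 94.85


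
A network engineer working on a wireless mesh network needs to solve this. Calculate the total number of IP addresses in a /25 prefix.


Given: CIDR prefix /25
Host bits = 32 - 25 = 7
Total addresses = 2^7 = 128

128


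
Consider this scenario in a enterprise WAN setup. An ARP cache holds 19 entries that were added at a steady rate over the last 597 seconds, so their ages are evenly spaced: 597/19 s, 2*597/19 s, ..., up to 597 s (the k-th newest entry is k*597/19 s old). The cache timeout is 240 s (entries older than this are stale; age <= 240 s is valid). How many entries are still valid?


Ages are k * 597/19 s for k = 1..19 (spacing = 31.4211 s).
Entry k is valid iff k * 597/19 <= 240 iff k <= 19 * 240 / 597 = 7.6382
n_valid = floor(7.6382) = 7
(n_stale = 19 - 7 = 12)

7


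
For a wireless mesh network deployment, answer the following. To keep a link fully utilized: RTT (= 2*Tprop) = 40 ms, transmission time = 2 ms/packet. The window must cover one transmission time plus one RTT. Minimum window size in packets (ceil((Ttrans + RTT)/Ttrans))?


Given: Ttrans = 2 ms, RTT = 40 ms (= 2 * Tprop, Tprop = 20 ms)
Time until first ACK returns = Ttrans + RTT = 2 + 40 = 42 ms
Need W * Ttrans >= Ttrans + RTT  ->  W >= (Ttrans + RTT) / Ttrans
(Ttrans + RTT) / Ttrans = 42 / 2 = 21
W_min = ceil(21) = 21

21


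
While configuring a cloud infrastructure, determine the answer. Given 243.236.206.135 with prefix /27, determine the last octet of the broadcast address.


Given: IP = 243.236.206.135, prefix = /27
Host bits = 32 - 27 = 5
Network last octet = 135 AND mask = 128
Host part size = 2^5 - 1 = 31
Broadcast last octet = 128 OR 31 = 159

159


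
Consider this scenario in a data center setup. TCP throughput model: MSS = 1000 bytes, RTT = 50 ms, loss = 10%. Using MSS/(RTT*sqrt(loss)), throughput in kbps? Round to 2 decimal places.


Given: MSS = 1000 bytes, RTT = 50 ms, loss = 10%
RTT in seconds = 50 / 1000 = 0.05
Loss rate = 10% = 0.1
sqrt(loss) = sqrt(0.1) = 0.316227766017
Throughput (bytes/s) = 1000 / (0.05 * 0.316227766017) = 63245.5532
Throughput (kbps) = 63245.5532 * 8 / 1000 = 505.964426 -> 505.96 kbps (2 dp)

505.96


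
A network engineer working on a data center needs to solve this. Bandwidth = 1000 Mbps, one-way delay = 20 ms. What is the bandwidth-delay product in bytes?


Given: bandwidth = 1000 Mbps, delay = 20 ms
BDP in bits = 1000 * 10^6 * 20 / 1000
BDP in bits = 20000000
BDP in bytes = 20000000 / 8 = 2500000

2500000


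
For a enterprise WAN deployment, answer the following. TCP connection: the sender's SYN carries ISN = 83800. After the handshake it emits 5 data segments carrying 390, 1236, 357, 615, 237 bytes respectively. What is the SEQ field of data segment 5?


The SYN occupies sequence number ISN = 83800, so the first data byte is ISN + 1 = 83801.
SEQ of data segment i = (ISN + 1) + sum of payload sizes of segments 1..i-1.
Segment 1: SEQ = 83801, payload = 390 bytes
Segment 2: SEQ = 84191, payload = 1236 bytes
Segment 3: SEQ = 85427, payload = 357 bytes
Segment 4: SEQ = 85784, payload = 615 bytes
Segment 5: SEQ = 86399, payload = 237 bytes
SEQ of segment 5 = 83801 + 390 + 1236 + 357 + 615 = 86399

86399


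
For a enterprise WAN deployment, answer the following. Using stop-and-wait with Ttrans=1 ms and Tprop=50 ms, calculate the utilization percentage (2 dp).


Given: Ttrans = 1 ms, Tprop = 50 ms
RTT = 2 * Tprop = 2 * 50 = 100 ms
U = Ttrans / (Ttrans + RTT)
U = 1 / (1 + 100)
U = 1 / 101 = 0.009901
U% = 0.99%

0.99
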